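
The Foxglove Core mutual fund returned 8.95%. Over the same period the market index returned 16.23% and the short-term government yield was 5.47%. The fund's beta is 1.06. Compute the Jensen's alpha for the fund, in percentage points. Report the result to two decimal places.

-7.93

CAPM expected return = Rf + β(Rm − Rf) = 5.47% + 1.06 × (16.23% − 5.47%) = 5.47 + 1.06 × 10.76 = 16.8756%
Jensen's α = Rp − E[R] = 8.95% − 16.8756% = -7.9256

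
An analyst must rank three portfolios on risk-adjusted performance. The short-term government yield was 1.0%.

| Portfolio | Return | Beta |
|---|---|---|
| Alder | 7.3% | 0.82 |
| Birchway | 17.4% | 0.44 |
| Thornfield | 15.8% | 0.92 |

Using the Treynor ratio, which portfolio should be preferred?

Birchway

Alder: Treynor = (7.3% − 1.0%) / 0.82 = 7.683
Birchway: Treynor = (17.4% − 1.0%) / 0.44 = 37.273
Thornfield: Treynor = (15.8% − 1.0%) / 0.92 = 16.087
Highest: Birchway (37.273).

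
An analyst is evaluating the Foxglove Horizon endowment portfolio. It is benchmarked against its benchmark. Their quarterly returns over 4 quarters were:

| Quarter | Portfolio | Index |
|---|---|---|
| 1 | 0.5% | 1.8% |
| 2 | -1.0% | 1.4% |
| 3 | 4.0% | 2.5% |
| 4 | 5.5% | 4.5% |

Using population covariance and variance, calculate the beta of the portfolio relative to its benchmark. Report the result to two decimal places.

r̄p = 2.2500%,  r̄m = 2.5500%
Cov = Σ(rp − r̄p)(rm − r̄m) / 4 = 2.8250
Var(rm) = Σ(rm − r̄m)² / 4 = 1.4225
β = Cov / Var = 2.8250 / 1.4225 = 1.9859

1.99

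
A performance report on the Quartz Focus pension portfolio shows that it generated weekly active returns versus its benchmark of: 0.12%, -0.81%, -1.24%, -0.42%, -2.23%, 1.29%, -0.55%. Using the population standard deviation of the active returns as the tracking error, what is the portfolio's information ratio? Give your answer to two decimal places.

-0.54

Mean return μ = -3.840 / 7 = -0.5486%
Σ(r − μ)² = 7.2175; population σ = √(7.2175/7) = 1.0154%
IR = μ / tracking error = -0.5486 / 1.0154 = -0.5403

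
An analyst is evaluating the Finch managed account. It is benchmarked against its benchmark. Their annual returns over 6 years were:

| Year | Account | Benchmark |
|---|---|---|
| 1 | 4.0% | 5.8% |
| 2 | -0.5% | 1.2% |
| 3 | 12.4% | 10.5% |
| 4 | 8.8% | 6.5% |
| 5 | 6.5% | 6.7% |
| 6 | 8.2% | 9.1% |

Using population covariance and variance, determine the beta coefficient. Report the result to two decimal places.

1.30

r̄p = 6.5667%,  r̄m = 6.6333%
Cov = Σ(rp − r̄p)(rm − r̄m) / 6 = 11.1361
Var(rm) = Σ(rm − r̄m)² / 6 = 8.5456
β = Cov / Var = 11.1361 / 8.5456 = 1.3031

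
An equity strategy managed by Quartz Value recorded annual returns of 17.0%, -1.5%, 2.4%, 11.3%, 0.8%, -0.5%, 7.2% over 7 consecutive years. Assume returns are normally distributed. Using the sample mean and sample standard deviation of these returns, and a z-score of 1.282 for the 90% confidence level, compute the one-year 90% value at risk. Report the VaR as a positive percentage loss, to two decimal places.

r̄ = (17 − 1.5 + 2.4 + 11.3 + 0.8 − 0.5 + 7.2) / 7 = 5.2429%
Sample σ = √[Σ(r − r̄)² / 6] = √[285.0171 / 6] = √47.5029 = 6.8922%
VaR = −(r̄ − z·σ) = −(5.2429 − 1.282 × 6.8922) = −(-3.5929) = 3.5929%

3.59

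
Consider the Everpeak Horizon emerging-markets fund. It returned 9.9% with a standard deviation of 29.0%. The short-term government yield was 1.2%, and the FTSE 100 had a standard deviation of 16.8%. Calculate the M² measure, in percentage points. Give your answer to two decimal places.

6.24

Sharpe = (Rp − Rf) / σp = (9.9% − 1.2%) / 29.0% = 0.3000
M² = Rf + Sharpe × σm = 1.2% + 0.3000 × 16.8% = 6.2400%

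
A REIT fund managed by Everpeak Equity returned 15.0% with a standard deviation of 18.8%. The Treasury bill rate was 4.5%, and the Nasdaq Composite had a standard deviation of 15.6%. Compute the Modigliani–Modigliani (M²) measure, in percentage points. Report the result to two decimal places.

Sharpe = (Rp − Rf) / σp = (15.0% − 4.5%) / 18.8% = 0.5585
M² = Rf + Sharpe × σm = 4.5% + 0.5585 × 15.6% = 13.2126%

13.21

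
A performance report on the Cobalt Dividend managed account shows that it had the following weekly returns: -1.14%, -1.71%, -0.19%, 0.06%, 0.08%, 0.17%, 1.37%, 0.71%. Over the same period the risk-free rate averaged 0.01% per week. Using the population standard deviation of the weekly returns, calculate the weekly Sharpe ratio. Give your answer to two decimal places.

-0.10

μ = (-1.14 − 1.71 − 0.19 + 0.06 + 0.08 + 0.17 + 1.37 + 0.71) / 8 = -0.0813%
Σ(r − μ)² = (-1.14 − (-0.0813))² + (-1.71 − (-0.0813))² + (-0.19 − (-0.0813))² + … = 6.6269
σ = √[6.6269 / 8] = 0.9101%
Sharpe = (μ − rf) / σ = (-0.0813 − 0.01) / 0.9101 = -0.0913 / 0.9101 = -0.1003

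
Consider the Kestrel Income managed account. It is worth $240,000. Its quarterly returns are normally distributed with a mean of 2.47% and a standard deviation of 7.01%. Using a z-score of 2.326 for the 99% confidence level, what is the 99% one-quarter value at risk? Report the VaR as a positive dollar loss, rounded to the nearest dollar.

Return at the 99% tail: μ − z·σ = 2.47% − 2.326 × 7.01% = 2.47 − 16.30526 = -13.83526%
VaR = −(-13.83526%) × $240,000 = 13.83526% × $240,000 = $33,205

$33,205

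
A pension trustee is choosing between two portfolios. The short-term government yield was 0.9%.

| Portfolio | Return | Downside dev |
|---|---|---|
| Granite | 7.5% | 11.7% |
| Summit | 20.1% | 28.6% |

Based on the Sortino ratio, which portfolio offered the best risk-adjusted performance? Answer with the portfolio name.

Summit

Granite: Sortino ratio = (7.5% − 0.9%) / 11.7% = 0.564
Summit: Sortino ratio = (20.1% − 0.9%) / 28.6% = 0.671
Highest: Summit (0.671).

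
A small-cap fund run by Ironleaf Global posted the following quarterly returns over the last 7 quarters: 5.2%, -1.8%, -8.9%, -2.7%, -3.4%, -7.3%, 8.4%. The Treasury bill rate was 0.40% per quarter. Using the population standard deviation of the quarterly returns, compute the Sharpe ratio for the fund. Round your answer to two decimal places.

r̄ = (5.2 − 1.8 − 8.9 − 2.7 − 3.4 − 7.3 + 8.4) / 7 = -1.5000%
Population σ = √[Σ(r − r̄)² / 7] = √[236.4400 / 7] = √33.7771 = 5.8118%
Sharpe = (r̄ − rf) / σ = (-1.5000 − 0.4) / 5.8118 = -1.9000 / 5.8118 = -0.3269

-0.33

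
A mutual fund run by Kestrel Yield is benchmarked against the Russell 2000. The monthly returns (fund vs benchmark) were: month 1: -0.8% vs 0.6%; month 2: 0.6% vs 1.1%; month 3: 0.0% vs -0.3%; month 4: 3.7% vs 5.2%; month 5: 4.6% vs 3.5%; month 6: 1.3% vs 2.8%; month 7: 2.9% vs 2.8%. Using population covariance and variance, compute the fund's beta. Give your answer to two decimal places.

r̄p = 1.7571%,  r̄m = 2.2429%
Cov = Σ(rp − r̄p)(rm − r̄m) / 7 = 2.8133
Var(rm) = Σ(rm − r̄m)² / 7 = 3.0596
β = Cov / Var = 2.8133 / 3.0596 = 0.9195

0.92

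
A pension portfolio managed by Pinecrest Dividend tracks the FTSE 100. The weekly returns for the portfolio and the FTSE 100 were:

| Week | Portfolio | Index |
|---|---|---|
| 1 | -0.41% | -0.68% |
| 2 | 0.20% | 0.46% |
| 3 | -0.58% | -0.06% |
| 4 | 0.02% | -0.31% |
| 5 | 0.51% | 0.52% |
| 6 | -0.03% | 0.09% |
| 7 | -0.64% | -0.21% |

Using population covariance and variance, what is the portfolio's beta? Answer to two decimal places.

0.71

r̄p = -0.1329%,  r̄m = -0.0271%
Cov = Σ(rp − r̄p)(rm − r̄m) / 7 = 0.1102
Var(rm) = Σ(rm − r̄m)² / 7 = 0.1559
β = Cov / Var = 0.1102 / 0.1559 = 0.7069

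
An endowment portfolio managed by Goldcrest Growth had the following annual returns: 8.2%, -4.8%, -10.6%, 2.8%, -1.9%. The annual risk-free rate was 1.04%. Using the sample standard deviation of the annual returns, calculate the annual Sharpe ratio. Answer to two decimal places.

-0.32

Mean return r̄ = -6.30 / 5 = -1.2600%
Sample std dev = √[206.1520 / 4] = 7.1790%
Sharpe = (r̄ − rf) / σ = (-1.2600 − 1.04) / 7.1790 = -2.3000 / 7.1790 = -0.3204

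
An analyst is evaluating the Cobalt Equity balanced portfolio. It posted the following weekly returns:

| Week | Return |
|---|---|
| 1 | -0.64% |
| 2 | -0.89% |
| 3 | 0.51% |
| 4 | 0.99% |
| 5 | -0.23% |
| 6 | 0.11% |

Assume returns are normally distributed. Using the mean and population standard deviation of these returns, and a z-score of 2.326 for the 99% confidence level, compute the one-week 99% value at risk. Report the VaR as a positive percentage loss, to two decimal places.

1.53

Mean return r̄ = -0.150 / 6 = -0.0250%
Σ(r − r̄)² = (-0.64 − (-0.0250))² + (-0.89 − (-0.0250))² + … = 2.5032
σ = √[2.5032 / 6] = 0.6459%
VaR = −(r̄ − z·σ) = −(-0.0250 − 2.326 × 0.6459) = −(-1.5274) = 1.5274%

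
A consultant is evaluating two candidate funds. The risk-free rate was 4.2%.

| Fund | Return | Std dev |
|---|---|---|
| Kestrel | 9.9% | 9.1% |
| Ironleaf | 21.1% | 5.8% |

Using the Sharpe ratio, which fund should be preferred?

Kestrel: Sharpe ratio = (9.9% − 4.2%) / 9.1% = 0.626
Ironleaf: Sharpe ratio = (21.1% − 4.2%) / 5.8% = 2.914
Highest: Ironleaf (2.914).

Ironleaf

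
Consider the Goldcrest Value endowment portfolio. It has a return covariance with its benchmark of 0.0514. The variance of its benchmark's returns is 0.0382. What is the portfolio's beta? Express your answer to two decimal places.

β = Cov(Rp, Rm) / Var(Rm) = 0.0514 / 0.0382 = 1.3455

1.35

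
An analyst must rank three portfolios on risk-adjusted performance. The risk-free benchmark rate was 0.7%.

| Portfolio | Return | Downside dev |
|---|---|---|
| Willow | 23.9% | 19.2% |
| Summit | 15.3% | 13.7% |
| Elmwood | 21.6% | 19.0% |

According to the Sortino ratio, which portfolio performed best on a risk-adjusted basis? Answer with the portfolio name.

Willow

Willow: Sortino ratio = (23.9% − 0.7%) / 19.2% = 1.208
Summit: Sortino ratio = (15.3% − 0.7%) / 13.7% = 1.066
Elmwood: Sortino ratio = (21.6% − 0.7%) / 19.0% = 1.100
Highest: Willow (1.208).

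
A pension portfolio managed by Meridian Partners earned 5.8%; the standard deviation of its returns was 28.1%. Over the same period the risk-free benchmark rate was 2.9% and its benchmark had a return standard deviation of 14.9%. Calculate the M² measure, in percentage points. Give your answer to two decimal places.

4.44

Sharpe = (Rp − Rf) / σp = (5.8% − 2.9%) / 28.1% = 0.1032
M² = Rf + Sharpe × σm = 2.9% + 0.1032 × 14.9% = 4.4377%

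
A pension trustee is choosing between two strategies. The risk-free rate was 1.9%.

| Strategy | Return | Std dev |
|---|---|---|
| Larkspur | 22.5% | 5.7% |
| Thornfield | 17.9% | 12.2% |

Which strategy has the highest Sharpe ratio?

Larkspur

Larkspur: Sharpe ratio = (22.5% − 1.9%) / 5.7% = 3.614
Thornfield: Sharpe ratio = (17.9% − 1.9%) / 12.2% = 1.311
Highest: Larkspur (3.614).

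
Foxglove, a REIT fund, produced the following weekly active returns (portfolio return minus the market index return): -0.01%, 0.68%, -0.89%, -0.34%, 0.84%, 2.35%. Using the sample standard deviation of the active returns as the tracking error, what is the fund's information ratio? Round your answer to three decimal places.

r̄ = (-0.01 + 0.68 − 0.89 − 0.34 + 0.84 + 2.35) / 6 = 2.630 / 6 = 0.4383%
Σ(r − r̄)² = (-0.01 − 0.4383)² + (0.68 − 0.4383)² + … = 6.4455
sample σ = √(6.4455 / 5) = √1.2891 = 1.1354%
IR = r̄ / tracking error = 0.4383 / 1.1354 = 0.3860

0.386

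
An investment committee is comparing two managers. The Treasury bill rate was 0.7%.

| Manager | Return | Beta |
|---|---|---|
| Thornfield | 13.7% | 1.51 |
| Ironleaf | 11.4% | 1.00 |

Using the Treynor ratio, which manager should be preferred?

Ironleaf

Thornfield: Treynor = (13.7% − 0.7%) / 1.51 = 8.609
Ironleaf: Treynor = (11.4% − 0.7%) / 1.00 = 10.700
Highest: Ironleaf (10.700).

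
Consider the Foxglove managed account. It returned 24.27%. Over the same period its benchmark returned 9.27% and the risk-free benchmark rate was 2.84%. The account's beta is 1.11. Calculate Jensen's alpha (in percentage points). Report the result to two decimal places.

CAPM expected return = Rf + β(Rm − Rf) = 2.84% + 1.11 × (9.27% − 2.84%) = 2.84 + 1.11 × 6.43 = 9.9773%
Jensen's α = Rp − E[R] = 24.27% − 9.9773% = 14.2927

14.29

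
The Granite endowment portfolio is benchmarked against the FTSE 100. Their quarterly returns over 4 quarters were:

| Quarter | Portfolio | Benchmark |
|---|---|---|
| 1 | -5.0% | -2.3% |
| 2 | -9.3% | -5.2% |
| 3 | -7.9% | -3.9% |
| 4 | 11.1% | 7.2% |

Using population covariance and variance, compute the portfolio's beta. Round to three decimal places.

1.674

r̄p = -2.7750%,  r̄m = -1.0500%
Cov = Σ(rp − r̄p)(rm − r̄m) / 4 = 39.7338
Var(rm) = Σ(rm − r̄m)² / 4 = 23.7425
β = Cov / Var = 39.7338 / 23.7425 = 1.6735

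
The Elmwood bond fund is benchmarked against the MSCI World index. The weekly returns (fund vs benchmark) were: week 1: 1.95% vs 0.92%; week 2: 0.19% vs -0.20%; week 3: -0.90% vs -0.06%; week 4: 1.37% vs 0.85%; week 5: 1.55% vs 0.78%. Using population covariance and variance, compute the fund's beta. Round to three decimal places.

r̄p = 0.8320%,  r̄m = 0.4580%
Cov = Σ(rp − r̄p)(rm − r̄m) / 5 = 0.4556
Var(rm) = Σ(rm − r̄m)² / 5 = 0.2344
β = Cov / Var = 0.4556 / 0.2344 = 1.9437

1.944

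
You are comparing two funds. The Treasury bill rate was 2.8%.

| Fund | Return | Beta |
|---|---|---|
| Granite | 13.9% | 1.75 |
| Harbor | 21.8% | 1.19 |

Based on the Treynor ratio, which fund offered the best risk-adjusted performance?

Harbor

Granite: Treynor = (13.9% − 2.8%) / 1.75 = 6.343
Harbor: Treynor = (21.8% − 2.8%) / 1.19 = 15.966
Highest: Harbor (15.966).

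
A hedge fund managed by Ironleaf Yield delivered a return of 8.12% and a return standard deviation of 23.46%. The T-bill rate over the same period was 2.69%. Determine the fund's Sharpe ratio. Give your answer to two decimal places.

0.23

Sharpe = (Rp − Rf) / σp = (8.12% − 2.69%) / 23.46% = 5.43% / 23.46% = 0.2315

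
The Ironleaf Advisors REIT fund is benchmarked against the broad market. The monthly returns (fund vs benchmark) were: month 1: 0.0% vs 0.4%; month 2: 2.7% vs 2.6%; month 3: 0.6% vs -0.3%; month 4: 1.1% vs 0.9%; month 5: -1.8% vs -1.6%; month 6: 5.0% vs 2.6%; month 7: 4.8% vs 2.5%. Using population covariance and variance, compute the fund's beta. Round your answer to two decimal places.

r̄p = 1.7714%,  r̄m = 1.0143%
Cov = Σ(rp − r̄p)(rm − r̄m) / 7 = 3.3047
Var(rm) = Σ(rm − r̄m)² / 7 = 2.3127
β = Cov / Var = 3.3047 / 2.3127 = 1.4289

1.43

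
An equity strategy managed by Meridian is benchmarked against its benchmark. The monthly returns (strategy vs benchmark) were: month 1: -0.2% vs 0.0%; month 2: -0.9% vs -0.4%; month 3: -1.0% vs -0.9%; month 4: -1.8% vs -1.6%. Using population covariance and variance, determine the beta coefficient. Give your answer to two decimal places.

r̄p = -0.9750%,  r̄m = -0.7250%
Cov = Σ(rp − r̄p)(rm − r̄m) / 4 = 0.3281
Var(rm) = Σ(rm − r̄m)² / 4 = 0.3569
β = Cov / Var = 0.3281 / 0.3569 = 0.9193

0.92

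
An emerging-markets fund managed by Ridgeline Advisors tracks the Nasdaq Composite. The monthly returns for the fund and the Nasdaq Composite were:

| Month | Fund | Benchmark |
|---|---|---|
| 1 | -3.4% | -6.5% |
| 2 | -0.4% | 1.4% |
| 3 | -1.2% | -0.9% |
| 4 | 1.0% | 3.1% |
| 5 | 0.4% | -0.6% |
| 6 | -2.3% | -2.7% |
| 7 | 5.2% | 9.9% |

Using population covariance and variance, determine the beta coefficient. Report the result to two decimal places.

r̄p = -0.1000%,  r̄m = 0.5286%
Cov = Σ(rp − r̄p)(rm − r̄m) / 7 = 11.9343
Var(rm) = Σ(rm − r̄m)² / 7 = 22.6192
β = Cov / Var = 11.9343 / 22.6192 = 0.5276

0.53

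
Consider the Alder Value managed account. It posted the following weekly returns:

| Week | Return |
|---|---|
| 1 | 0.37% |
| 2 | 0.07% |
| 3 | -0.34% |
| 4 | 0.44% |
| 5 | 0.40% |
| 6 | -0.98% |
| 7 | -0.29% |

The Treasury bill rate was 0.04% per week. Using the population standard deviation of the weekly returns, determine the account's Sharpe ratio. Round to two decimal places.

Mean return r̄ = -0.330 / 7 = -0.0471%
Population std dev = √[1.6399 / 7] = 0.4840%
Sharpe = (r̄ − rf) / σ = (-0.0471 − 0.04) / 0.4840 = -0.0871 / 0.4840 = -0.1800

-0.18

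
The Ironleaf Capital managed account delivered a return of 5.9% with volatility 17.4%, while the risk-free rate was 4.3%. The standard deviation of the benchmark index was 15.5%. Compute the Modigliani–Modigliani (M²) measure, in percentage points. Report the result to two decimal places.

Sharpe = (Rp − Rf) / σp = (5.9% − 4.3%) / 17.4% = 0.0920
M² = Rf + Sharpe × σm = 4.3% + 0.0920 × 15.5% = 5.7260%

5.73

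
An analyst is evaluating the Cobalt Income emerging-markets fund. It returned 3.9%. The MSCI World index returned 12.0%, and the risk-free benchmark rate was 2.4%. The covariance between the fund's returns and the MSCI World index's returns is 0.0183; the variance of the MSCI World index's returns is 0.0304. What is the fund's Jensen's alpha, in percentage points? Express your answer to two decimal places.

β = Cov / Var = 0.0183 / 0.0304 = 0.6020
E[R] = Rf + β(Rm − Rf) = 2.4% + 0.6020 × (12.0% − 2.4%) = 8.1792%
α = Rp − E[R] = 3.9% − 8.1792% = -4.2792

-4.28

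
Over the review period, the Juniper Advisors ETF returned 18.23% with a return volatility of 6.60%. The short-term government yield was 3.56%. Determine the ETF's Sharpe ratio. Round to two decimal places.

2.22

Sharpe = (Rp − Rf) / σp = (18.23% − 3.56%) / 6.60% = 14.67% / 6.60% = 2.2227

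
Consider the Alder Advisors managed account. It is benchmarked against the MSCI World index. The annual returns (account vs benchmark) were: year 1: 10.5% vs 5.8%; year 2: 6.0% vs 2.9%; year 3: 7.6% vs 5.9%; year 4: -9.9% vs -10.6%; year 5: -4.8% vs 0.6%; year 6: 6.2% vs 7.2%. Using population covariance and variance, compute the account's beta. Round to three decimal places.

r̄p = 2.6000%,  r̄m = 1.9667%
Cov = Σ(rp − r̄p)(rm − r̄m) / 6 = 39.8600
Var(rm) = Σ(rm − r̄m)² / 6 = 36.3689
β = Cov / Var = 39.8600 / 36.3689 = 1.0960

1.096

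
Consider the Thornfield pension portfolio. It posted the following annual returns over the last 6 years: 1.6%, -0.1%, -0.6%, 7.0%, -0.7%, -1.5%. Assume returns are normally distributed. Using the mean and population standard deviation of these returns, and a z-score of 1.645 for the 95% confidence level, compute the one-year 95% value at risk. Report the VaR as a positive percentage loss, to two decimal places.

3.76

r̄ = (1.6 − 0.1 − 0.6 + 7 − 0.7 − 1.5) / 6 = 5.70 / 6 = 0.9500%
Population σ = √[Σ(r − r̄)² / 6] = √[49.2550 / 6] = √8.2092 = 2.8652%
VaR = −(r̄ − z·σ) = −(0.9500 − 1.645 × 2.8652) = −(-3.7633) = 3.7633%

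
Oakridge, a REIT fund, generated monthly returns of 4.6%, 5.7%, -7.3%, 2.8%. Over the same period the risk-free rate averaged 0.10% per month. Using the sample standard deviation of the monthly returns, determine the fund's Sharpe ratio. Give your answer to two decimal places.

r̄ = (4.6 + 5.7 − 7.3 + 2.8) / 4 = 5.80 / 4 = 1.4500%
Sample σ = √[Σ(r − r̄)² / 3] = √[106.3700 / 3] = √35.4567 = 5.9546%
Sharpe = (r̄ − rf) / σ = (1.4500 − 0.1) / 5.9546 = 1.3500 / 5.9546 = 0.2267

0.23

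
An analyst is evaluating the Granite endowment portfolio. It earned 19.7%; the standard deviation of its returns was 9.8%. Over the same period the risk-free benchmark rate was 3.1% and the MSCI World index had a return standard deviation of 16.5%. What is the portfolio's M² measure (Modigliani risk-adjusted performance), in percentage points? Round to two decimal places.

31.05

Sharpe = (Rp − Rf) / σp = (19.7% − 3.1%) / 9.8% = 1.6939
M² = Rf + Sharpe × σm = 3.1% + 1.6939 × 16.5% = 31.0494%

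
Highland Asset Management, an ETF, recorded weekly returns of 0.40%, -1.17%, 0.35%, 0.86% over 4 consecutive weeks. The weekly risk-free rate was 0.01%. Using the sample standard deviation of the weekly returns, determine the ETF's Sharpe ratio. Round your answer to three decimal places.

0.113

μ = (0.4 − 1.17 + 0.35 + 0.86) / 4 = 0.1100%
Sample std dev = √[2.3426 / 3] = 0.8837%
Sharpe = (μ − rf) / σ = (0.1100 − 0.01) / 0.8837 = 0.1000 / 0.8837 = 0.1132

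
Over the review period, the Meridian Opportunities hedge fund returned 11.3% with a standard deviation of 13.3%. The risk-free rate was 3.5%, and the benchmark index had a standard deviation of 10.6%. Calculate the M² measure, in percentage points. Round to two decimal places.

9.72

Sharpe = (Rp − Rf) / σp = (11.3% − 3.5%) / 13.3% = 0.5865
M² = Rf + Sharpe × σm = 3.5% + 0.5865 × 10.6% = 9.7169%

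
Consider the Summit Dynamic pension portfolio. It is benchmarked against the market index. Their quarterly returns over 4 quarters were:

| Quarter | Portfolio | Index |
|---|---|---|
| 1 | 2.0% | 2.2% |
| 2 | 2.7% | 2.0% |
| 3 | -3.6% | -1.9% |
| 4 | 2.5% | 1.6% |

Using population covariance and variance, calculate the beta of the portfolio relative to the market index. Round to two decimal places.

1.53

r̄p = 0.9000%,  r̄m = 0.9750%
Cov = Σ(rp − r̄p)(rm − r̄m) / 4 = 4.2825
Var(rm) = Σ(rm − r̄m)² / 4 = 2.8019
β = Cov / Var = 4.2825 / 2.8019 = 1.5284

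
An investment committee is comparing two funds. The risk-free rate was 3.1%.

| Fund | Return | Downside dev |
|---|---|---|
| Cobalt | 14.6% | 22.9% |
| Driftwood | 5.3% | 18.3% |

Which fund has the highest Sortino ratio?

Cobalt: Sortino ratio = (14.6% − 3.1%) / 22.9% = 0.502
Driftwood: Sortino ratio = (5.3% − 3.1%) / 18.3% = 0.120
Highest: Cobalt (0.502).

Cobalt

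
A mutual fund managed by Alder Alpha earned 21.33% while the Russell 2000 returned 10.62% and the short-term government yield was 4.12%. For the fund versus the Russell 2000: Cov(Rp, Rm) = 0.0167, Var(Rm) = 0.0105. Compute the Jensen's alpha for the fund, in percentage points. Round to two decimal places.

6.87

β = Cov / Var = 0.0167 / 0.0105 = 1.5905
E[R] = Rf + β(Rm − Rf) = 4.12% + 1.5905 × (10.62% − 4.12%) = 14.4583%
α = Rp − E[R] = 21.33% − 14.4583% = 6.8717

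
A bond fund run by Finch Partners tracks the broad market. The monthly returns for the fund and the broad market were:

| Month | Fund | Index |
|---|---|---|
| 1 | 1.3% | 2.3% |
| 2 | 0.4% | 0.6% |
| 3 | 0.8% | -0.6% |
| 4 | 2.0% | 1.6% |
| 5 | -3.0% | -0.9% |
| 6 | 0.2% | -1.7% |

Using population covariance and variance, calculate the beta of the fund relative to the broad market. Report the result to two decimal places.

r̄p = 0.2833%,  r̄m = 0.2167%
Cov = Σ(rp − r̄p)(rm − r̄m) / 6 = 1.3236
Var(rm) = Σ(rm − r̄m)² / 6 = 1.9981
β = Cov / Var = 1.3236 / 1.9981 = 0.6624

0.66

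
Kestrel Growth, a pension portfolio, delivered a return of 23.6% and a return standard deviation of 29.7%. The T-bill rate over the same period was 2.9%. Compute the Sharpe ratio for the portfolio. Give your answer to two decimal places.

0.70

Sharpe = (Rp − Rf) / σp = (23.6% − 2.9%) / 29.7% = 20.70% / 29.7% = 0.6970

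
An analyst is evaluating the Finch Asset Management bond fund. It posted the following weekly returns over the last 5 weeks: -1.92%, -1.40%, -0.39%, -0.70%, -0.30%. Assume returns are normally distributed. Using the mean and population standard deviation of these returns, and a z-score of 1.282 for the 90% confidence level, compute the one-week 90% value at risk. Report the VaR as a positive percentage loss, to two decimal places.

1.74

μ = (-1.92 − 1.4 − 0.39 − 0.7 − 0.3) / 5 = -4.710 / 5 = -0.9420%
Population std dev = √[1.9417 / 5] = 0.6232%
VaR = −(μ − z·σ) = −(-0.9420 − 1.282 × 0.6232) = −(-1.7409) = 1.7409%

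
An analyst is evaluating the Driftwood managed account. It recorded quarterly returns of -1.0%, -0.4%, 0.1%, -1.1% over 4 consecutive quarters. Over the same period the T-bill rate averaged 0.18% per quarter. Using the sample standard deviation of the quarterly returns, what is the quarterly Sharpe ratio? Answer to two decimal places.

r̄ = (-1 − 0.4 + 0.1 − 1.1) / 4 = -2.40 / 4 = -0.6000%
Sample std dev = √[0.9400 / 3] = 0.5598%
Sharpe = (r̄ − rf) / σ = (-0.6000 − 0.18) / 0.5598 = -0.7800 / 0.5598 = -1.3934

-1.39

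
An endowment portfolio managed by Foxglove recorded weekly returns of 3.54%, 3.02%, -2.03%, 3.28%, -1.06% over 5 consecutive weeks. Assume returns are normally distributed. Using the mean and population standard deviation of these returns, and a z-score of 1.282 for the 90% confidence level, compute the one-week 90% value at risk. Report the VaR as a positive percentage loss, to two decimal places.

1.71

r̄ = (3.54 + 3.02 − 2.03 + 3.28 − 1.06) / 5 = 6.750 / 5 = 1.3500%
Population std dev = √[28.5424 / 5] = 2.3892%
VaR = −(r̄ − z·σ) = −(1.3500 − 1.282 × 2.3892) = −(-1.7130) = 1.7130%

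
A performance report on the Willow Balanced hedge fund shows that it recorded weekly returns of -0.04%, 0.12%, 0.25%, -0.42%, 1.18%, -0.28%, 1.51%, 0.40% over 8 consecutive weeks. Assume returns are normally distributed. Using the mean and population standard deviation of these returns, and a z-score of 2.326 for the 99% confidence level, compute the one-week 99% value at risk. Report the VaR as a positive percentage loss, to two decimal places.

Mean return μ = 2.720 / 8 = 0.3400%
Σ(r − μ)² = (-0.04 − 0.3400)² + (0.12 − 0.3400)² + … = 3.2410
population σ = √(3.2410 / 8) = √0.4051 = 0.6365%
VaR = −(μ − z·σ) = −(0.3400 − 2.326 × 0.6365) = −(-1.1405) = 1.1405%

1.14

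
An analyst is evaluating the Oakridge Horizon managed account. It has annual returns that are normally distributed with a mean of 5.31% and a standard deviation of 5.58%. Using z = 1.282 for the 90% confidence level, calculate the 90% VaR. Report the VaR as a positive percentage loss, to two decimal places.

VaR (as % loss) = −(μ − z·σ) = −(5.31% − 1.282 × 5.58%) = −(-1.84356%) = 1.84356%

1.84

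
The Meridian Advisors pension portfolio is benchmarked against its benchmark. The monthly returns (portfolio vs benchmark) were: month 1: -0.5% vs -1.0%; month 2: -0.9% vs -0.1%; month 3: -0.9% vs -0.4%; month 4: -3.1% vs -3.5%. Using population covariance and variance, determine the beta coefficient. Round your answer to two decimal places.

r̄p = -1.3500%,  r̄m = -1.2500%
Cov = Σ(rp − r̄p)(rm − r̄m) / 4 = 1.2625
Var(rm) = Σ(rm − r̄m)² / 4 = 1.7925
β = Cov / Var = 1.2625 / 1.7925 = 0.7043

0.70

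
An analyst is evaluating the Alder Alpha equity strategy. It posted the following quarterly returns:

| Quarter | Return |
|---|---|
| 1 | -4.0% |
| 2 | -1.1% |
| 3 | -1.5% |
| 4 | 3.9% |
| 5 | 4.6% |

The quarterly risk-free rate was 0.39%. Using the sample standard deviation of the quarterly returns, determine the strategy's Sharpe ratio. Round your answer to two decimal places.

r̄ = (-4 − 1.1 − 1.5 + 3.9 + 4.6) / 5 = 1.90 / 5 = 0.3800%
Σ(r − r̄)² = (-4 − 0.3800)² + (-1.1 − 0.3800)² + … = 55.1080
sample σ = √(55.1080 / 4) = √13.7770 = 3.7117%
Sharpe = (r̄ − rf) / σ = (0.3800 − 0.39) / 3.7117 = -0.0100 / 3.7117 = -0.0027

0.00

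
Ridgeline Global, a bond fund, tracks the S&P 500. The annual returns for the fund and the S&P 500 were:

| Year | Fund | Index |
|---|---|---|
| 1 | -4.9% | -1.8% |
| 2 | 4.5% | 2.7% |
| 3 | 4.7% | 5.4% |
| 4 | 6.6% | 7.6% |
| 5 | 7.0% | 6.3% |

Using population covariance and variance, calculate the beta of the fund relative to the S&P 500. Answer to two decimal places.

r̄p = 3.5800%,  r̄m = 4.0400%
Cov = Σ(rp − r̄p)(rm − r̄m) / 5 = 13.6588
Var(rm) = Σ(rm − r̄m)² / 5 = 11.1064
β = Cov / Var = 13.6588 / 11.1064 = 1.2298

1.23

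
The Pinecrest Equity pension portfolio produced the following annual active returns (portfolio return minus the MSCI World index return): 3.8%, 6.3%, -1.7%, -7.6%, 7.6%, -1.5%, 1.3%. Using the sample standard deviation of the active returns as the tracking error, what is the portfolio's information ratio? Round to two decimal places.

0.22

Mean return r̄ = 8.20 / 7 = 1.1714%
Σ(r − r̄)² = (3.8 − 1.1714)² + (6.3 − 1.1714)² + … = 166.8743
σ = √[166.8743 / 6] = 5.2737%
IR = r̄ / tracking error = 1.1714 / 5.2737 = 0.2221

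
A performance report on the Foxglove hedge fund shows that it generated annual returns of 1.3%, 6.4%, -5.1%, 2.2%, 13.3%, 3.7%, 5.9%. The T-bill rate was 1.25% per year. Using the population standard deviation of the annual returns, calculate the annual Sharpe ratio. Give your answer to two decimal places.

r̄ = (1.3 + 6.4 − 5.1 + 2.2 + 13.3 + 3.7 + 5.9) / 7 = 27.70 / 7 = 3.9571%
Σ(r − r̄)² = 189.2771; population σ = √(189.2771/7) = 5.2000%
Sharpe = (r̄ − rf) / σ = (3.9571 − 1.25) / 5.2000 = 2.7071 / 5.2000 = 0.5206

0.52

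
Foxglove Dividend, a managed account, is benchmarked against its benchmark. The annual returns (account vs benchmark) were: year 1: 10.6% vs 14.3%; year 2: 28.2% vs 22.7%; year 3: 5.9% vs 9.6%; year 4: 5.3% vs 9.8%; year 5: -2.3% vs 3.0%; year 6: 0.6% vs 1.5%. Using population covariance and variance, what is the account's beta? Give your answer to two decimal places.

r̄p = 8.0500%,  r̄m = 10.1500%
Cov = Σ(rp − r̄p)(rm − r̄m) / 6 = 67.3425
Var(rm) = Σ(rm − r̄m)² / 6 = 50.1825
β = Cov / Var = 67.3425 / 50.1825 = 1.3420

1.34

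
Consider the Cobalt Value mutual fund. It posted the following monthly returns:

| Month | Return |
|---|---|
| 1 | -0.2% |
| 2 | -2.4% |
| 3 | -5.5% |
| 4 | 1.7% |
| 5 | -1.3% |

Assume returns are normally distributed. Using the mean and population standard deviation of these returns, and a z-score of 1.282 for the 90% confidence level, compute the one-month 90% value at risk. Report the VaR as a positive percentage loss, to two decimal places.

4.62

Mean return μ = -7.70 / 5 = -1.5400%
Population σ = √[Σ(r − μ)² / 5] = √[28.7720 / 5] = √5.7544 = 2.3988%
VaR = −(μ − z·σ) = −(-1.5400 − 1.282 × 2.3988) = −(-4.6153) = 4.6153%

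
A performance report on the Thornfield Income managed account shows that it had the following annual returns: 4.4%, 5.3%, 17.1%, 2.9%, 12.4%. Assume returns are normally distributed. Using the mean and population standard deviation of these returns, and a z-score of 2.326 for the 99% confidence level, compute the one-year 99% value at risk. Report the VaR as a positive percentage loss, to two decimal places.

r̄ = (4.4 + 5.3 + 17.1 + 2.9 + 12.4) / 5 = 42.10 / 5 = 8.4200%
Population σ = √[Σ(r − r̄)² / 5] = √[147.5480 / 5] = √29.5096 = 5.4323%
VaR = −(r̄ − z·σ) = −(8.4200 − 2.326 × 5.4323) = −(-4.2155) = 4.2155%

4.22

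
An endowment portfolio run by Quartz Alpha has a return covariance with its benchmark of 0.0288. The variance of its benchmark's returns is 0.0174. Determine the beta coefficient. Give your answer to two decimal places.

β = Cov(Rp, Rm) / Var(Rm) = 0.0288 / 0.0174 = 1.6552

1.66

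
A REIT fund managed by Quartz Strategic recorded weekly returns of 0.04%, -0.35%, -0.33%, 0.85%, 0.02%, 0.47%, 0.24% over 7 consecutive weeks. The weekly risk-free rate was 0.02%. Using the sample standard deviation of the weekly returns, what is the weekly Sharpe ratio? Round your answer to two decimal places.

Mean return r̄ = 0.940 / 7 = 0.1343%
Sample σ = √[Σ(r − r̄)² / 6] = √[1.1082 / 6] = √0.1847 = 0.4298%
Sharpe = (r̄ − rf) / σ = (0.1343 − 0.02) / 0.4298 = 0.1143 / 0.4298 = 0.2659

0.27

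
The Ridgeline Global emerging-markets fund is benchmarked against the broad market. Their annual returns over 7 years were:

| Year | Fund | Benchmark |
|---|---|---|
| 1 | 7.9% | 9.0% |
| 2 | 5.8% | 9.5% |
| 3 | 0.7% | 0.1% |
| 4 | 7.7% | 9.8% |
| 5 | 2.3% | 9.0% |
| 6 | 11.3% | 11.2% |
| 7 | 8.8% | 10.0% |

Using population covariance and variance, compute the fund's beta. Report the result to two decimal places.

r̄p = 6.3571%,  r̄m = 8.3714%
Cov = Σ(rp − r̄p)(rm − r̄m) / 7 = 9.2088
Var(rm) = Σ(rm − r̄m)² / 7 = 11.8820
β = Cov / Var = 9.2088 / 11.8820 = 0.7750

0.78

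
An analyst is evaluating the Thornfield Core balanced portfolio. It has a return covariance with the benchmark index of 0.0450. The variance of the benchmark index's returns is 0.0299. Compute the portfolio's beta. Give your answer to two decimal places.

β = Cov(Rp, Rm) / Var(Rm) = 0.0450 / 0.0299 = 1.5050

1.51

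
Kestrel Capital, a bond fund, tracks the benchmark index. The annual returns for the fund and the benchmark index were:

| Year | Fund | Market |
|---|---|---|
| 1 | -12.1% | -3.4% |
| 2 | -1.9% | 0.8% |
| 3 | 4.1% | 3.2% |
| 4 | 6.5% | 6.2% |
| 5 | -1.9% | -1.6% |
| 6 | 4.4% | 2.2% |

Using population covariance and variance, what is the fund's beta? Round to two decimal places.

r̄p = -0.1500%,  r̄m = 1.2333%
Cov = Σ(rp − r̄p)(rm − r̄m) / 6 = 17.8117
Var(rm) = Σ(rm − r̄m)² / 6 = 9.8589
β = Cov / Var = 17.8117 / 9.8589 = 1.8067

1.81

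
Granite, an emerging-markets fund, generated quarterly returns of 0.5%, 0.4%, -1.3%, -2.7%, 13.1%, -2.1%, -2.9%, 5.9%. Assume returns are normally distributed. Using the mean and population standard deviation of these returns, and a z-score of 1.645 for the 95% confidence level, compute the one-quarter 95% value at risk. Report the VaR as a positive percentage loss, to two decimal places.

7.14

μ = (0.5 + 0.4 − 1.3 − 2.7 + 13.1 − 2.1 − 2.9 + 5.9) / 8 = 10.90 / 8 = 1.3625%
Population σ = √[Σ(r − μ)² / 8] = √[213.7788 / 8] = √26.7224 = 5.1694%
VaR = −(μ − z·σ) = −(1.3625 − 1.645 × 5.1694) = −(-7.1412) = 7.1412%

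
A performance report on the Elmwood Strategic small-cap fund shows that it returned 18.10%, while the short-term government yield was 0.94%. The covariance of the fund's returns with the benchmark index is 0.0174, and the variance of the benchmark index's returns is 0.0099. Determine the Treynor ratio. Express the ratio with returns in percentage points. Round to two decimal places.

β = Cov / Var = 0.0174 / 0.0099 = 1.7576
Treynor = (Rp − Rf) / β = (18.10% − 0.94%) / 1.7576 = 17.16 / 1.7576 = 9.7633

9.76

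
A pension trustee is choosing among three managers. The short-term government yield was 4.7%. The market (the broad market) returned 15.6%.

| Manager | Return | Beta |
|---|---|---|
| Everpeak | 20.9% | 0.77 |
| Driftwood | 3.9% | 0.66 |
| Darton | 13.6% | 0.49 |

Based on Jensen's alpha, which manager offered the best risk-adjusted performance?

Everpeak: α = 20.9% − [4.7% + 0.77 × (15.6% − 4.7%)] = 7.807
Driftwood: α = 3.9% − [4.7% + 0.66 × (15.6% − 4.7%)] = -7.994
Darton: α = 13.6% − [4.7% + 0.49 × (15.6% − 4.7%)] = 3.559
Highest: Everpeak (7.807).

Everpeak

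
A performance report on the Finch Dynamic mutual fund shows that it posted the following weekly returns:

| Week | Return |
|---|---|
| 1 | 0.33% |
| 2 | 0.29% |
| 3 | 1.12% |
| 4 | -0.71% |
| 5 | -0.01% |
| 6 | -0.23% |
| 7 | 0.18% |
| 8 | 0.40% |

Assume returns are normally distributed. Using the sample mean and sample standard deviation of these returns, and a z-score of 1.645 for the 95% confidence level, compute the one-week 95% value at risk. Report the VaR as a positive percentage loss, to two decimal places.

r̄ = (0.33 + 0.29 + 1.12 − 0.71 − 0.01 − 0.23 + 0.18 + 0.4) / 8 = 0.1713%
Σ(r − r̄)² = (0.33 − 0.1713)² + (0.29 − 0.1713)² + … = 1.9623
sample σ = √(1.9623 / 7) = √0.2803 = 0.5294%
VaR = −(r̄ − z·σ) = −(0.1713 − 1.645 × 0.5294) = −(-0.6996) = 0.6996%

0.70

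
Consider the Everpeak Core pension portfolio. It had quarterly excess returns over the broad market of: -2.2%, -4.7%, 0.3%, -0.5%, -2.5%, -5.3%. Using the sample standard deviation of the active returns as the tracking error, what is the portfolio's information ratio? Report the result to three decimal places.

r̄ = (-2.2 − 4.7 + 0.3 − 0.5 − 2.5 − 5.3) / 6 = -2.4833%
Sample σ = √[Σ(r − r̄)² / 5] = √[24.6083 / 5] = √4.9217 = 2.2185%
IR = r̄ / tracking error = -2.4833 / 2.2185 = -1.1194

-1.119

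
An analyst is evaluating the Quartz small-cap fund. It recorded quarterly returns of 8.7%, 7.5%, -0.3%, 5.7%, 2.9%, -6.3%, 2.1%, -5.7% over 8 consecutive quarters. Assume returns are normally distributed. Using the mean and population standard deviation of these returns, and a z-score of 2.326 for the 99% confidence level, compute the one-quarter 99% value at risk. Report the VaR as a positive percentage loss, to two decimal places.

10.45

r̄ = (8.7 + 7.5 − 0.3 + 5.7 + 2.9 − 6.3 + 2.1 − 5.7) / 8 = 1.8250%
Population std dev = √[222.8750 / 8] = 5.2782%
VaR = −(r̄ − z·σ) = −(1.8250 − 2.326 × 5.2782) = −(-10.4521) = 10.4521%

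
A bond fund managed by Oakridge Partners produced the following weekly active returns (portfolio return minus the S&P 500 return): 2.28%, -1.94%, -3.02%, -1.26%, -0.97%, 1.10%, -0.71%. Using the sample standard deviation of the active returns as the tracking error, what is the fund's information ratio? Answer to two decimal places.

μ = (2.28 − 1.94 − 3.02 − 1.26 − 0.97 + 1.1 − 0.71) / 7 = -0.6457%
Sample σ = √[Σ(r − μ)² / 6] = √[19.4064 / 6] = √3.2344 = 1.7984%
IR = μ / tracking error = -0.6457 / 1.7984 = -0.3590

-0.36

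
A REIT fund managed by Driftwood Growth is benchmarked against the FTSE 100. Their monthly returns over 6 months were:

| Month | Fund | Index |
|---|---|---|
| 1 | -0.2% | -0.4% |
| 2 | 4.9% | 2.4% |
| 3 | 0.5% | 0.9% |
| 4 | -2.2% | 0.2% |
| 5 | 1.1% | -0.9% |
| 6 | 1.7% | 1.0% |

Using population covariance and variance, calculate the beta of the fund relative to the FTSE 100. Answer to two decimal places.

1.38

r̄p = 0.9667%,  r̄m = 0.5333%
Cov = Σ(rp − r̄p)(rm − r̄m) / 6 = 1.5778
Var(rm) = Σ(rm − r̄m)² / 6 = 1.1456
β = Cov / Var = 1.5778 / 1.1456 = 1.3773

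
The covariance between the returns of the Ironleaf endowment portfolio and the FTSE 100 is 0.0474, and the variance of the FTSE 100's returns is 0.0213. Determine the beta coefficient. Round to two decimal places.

β = Cov(Rp, Rm) / Var(Rm) = 0.0474 / 0.0213 = 2.2254

2.23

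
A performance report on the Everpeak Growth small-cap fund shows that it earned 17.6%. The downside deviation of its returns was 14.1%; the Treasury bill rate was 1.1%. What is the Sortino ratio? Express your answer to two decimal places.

1.17

Sortino = (Rp − Rf) / σd = (17.6% − 1.1%) / 14.1% = 16.50% / 14.1% = 1.1702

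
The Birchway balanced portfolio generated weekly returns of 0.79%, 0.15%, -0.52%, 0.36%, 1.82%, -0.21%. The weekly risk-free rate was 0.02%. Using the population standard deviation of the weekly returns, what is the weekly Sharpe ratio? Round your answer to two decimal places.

0.50

Mean return r̄ = 2.390 / 6 = 0.3983%
Population std dev = √[3.4511 / 6] = 0.7584%
Sharpe = (r̄ − rf) / σ = (0.3983 − 0.02) / 0.7584 = 0.3783 / 0.7584 = 0.4988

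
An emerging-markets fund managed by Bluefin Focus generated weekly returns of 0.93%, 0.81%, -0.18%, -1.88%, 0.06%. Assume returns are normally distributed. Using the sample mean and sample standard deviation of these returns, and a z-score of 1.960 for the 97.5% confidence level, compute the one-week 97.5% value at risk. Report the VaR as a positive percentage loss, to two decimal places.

r̄ = (0.93 + 0.81 − 0.18 − 1.88 + 0.06) / 5 = -0.0520%
Σ(r − r̄)² = (0.93 − (-0.0520))² + (0.81 − (-0.0520))² + (-0.18 − (-0.0520))² + … = 5.0779
sample σ = √(5.0779 / 4) = √1.2695 = 1.1267%
VaR = −(r̄ − z·σ) = −(-0.0520 − 1.960 × 1.1267) = −(-2.2603) = 2.2603%

2.26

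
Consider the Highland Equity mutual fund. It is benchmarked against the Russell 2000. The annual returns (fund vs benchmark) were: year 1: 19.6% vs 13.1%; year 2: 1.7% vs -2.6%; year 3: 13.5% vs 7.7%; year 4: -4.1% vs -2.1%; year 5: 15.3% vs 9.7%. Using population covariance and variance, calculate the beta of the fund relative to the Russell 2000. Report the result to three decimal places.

r̄p = 9.2000%,  r̄m = 5.1600%
Cov = Σ(rp − r̄p)(rm − r̄m) / 5 = 55.1900
Var(rm) = Σ(rm − r̄m)² / 5 = 40.6064
β = Cov / Var = 55.1900 / 40.6064 = 1.3591

1.359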